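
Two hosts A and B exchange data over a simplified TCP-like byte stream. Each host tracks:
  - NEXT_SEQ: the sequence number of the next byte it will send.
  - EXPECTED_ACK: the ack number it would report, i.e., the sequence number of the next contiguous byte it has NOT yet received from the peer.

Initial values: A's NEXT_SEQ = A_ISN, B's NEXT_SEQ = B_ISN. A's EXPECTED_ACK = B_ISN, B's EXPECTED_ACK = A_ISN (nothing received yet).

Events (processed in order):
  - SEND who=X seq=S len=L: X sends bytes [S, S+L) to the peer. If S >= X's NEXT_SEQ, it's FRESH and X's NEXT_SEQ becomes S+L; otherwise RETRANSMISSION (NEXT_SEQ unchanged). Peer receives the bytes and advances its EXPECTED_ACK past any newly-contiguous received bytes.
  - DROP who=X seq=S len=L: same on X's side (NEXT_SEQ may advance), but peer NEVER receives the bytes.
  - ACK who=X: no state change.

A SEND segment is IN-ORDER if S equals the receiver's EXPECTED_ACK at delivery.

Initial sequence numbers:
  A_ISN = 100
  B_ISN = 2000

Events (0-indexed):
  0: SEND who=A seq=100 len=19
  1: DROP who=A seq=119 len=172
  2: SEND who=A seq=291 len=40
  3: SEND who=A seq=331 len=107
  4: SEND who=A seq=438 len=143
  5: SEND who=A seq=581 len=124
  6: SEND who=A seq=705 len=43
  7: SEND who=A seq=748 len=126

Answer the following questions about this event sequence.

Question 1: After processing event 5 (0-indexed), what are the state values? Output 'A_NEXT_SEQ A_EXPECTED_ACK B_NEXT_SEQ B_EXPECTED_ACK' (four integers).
After event 0: A_seq=119 A_ack=2000 B_seq=2000 B_ack=119
After event 1: A_seq=291 A_ack=2000 B_seq=2000 B_ack=119
After event 2: A_seq=331 A_ack=2000 B_seq=2000 B_ack=119
After event 3: A_seq=438 A_ack=2000 B_seq=2000 B_ack=119
After event 4: A_seq=581 A_ack=2000 B_seq=2000 B_ack=119
After event 5: A_seq=705 A_ack=2000 B_seq=2000 B_ack=119

705 2000 2000 119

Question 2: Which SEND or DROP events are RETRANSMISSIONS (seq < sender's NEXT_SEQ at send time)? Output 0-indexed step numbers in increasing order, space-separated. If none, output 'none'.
Step 0: SEND seq=100 -> fresh
Step 1: DROP seq=119 -> fresh
Step 2: SEND seq=291 -> fresh
Step 3: SEND seq=331 -> fresh
Step 4: SEND seq=438 -> fresh
Step 5: SEND seq=581 -> fresh
Step 6: SEND seq=705 -> fresh
Step 7: SEND seq=748 -> fresh

Answer: none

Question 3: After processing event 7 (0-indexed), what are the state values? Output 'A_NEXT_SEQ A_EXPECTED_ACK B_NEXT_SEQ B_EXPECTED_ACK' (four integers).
After event 0: A_seq=119 A_ack=2000 B_seq=2000 B_ack=119
After event 1: A_seq=291 A_ack=2000 B_seq=2000 B_ack=119
After event 2: A_seq=331 A_ack=2000 B_seq=2000 B_ack=119
After event 3: A_seq=438 A_ack=2000 B_seq=2000 B_ack=119
After event 4: A_seq=581 A_ack=2000 B_seq=2000 B_ack=119
After event 5: A_seq=705 A_ack=2000 B_seq=2000 B_ack=119
After event 6: A_seq=748 A_ack=2000 B_seq=2000 B_ack=119
After event 7: A_seq=874 A_ack=2000 B_seq=2000 B_ack=119

874 2000 2000 119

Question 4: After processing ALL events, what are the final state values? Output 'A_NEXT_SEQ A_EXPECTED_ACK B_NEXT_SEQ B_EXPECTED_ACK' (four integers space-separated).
After event 0: A_seq=119 A_ack=2000 B_seq=2000 B_ack=119
After event 1: A_seq=291 A_ack=2000 B_seq=2000 B_ack=119
After event 2: A_seq=331 A_ack=2000 B_seq=2000 B_ack=119
After event 3: A_seq=438 A_ack=2000 B_seq=2000 B_ack=119
After event 4: A_seq=581 A_ack=2000 B_seq=2000 B_ack=119
After event 5: A_seq=705 A_ack=2000 B_seq=2000 B_ack=119
After event 6: A_seq=748 A_ack=2000 B_seq=2000 B_ack=119
After event 7: A_seq=874 A_ack=2000 B_seq=2000 B_ack=119

Answer: 874 2000 2000 119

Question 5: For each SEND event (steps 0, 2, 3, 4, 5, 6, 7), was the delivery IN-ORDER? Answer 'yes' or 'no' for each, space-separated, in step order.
Step 0: SEND seq=100 -> in-order
Step 2: SEND seq=291 -> out-of-order
Step 3: SEND seq=331 -> out-of-order
Step 4: SEND seq=438 -> out-of-order
Step 5: SEND seq=581 -> out-of-order
Step 6: SEND seq=705 -> out-of-order
Step 7: SEND seq=748 -> out-of-order

Answer: yes no no no no no no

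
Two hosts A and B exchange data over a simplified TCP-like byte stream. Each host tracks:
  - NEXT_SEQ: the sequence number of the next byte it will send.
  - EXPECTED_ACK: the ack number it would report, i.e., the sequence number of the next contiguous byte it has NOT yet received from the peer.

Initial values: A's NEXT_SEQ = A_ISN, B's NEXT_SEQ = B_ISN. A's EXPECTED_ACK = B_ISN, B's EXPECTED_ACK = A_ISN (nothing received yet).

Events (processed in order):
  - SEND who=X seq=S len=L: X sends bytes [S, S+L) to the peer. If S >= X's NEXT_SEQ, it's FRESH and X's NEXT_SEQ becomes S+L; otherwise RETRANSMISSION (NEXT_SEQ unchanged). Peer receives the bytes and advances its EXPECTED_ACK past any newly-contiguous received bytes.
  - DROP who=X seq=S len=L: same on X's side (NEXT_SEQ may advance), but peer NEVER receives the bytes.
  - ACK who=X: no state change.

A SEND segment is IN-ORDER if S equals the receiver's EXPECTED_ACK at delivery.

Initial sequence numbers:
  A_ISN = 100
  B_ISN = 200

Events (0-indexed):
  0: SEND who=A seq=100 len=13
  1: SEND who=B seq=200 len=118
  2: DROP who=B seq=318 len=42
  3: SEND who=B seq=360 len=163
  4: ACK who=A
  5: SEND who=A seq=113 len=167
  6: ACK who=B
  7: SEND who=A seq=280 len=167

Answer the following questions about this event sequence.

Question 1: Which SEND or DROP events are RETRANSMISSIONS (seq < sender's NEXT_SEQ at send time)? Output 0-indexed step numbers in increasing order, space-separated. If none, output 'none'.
Step 0: SEND seq=100 -> fresh
Step 1: SEND seq=200 -> fresh
Step 2: DROP seq=318 -> fresh
Step 3: SEND seq=360 -> fresh
Step 5: SEND seq=113 -> fresh
Step 7: SEND seq=280 -> fresh

Answer: none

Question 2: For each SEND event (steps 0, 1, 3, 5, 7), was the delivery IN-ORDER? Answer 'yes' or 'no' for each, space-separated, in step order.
Step 0: SEND seq=100 -> in-order
Step 1: SEND seq=200 -> in-order
Step 3: SEND seq=360 -> out-of-order
Step 5: SEND seq=113 -> in-order
Step 7: SEND seq=280 -> in-order

Answer: yes yes no yes yes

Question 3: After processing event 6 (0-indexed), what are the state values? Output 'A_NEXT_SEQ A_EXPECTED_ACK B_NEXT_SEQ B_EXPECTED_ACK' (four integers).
After event 0: A_seq=113 A_ack=200 B_seq=200 B_ack=113
After event 1: A_seq=113 A_ack=318 B_seq=318 B_ack=113
After event 2: A_seq=113 A_ack=318 B_seq=360 B_ack=113
After event 3: A_seq=113 A_ack=318 B_seq=523 B_ack=113
After event 4: A_seq=113 A_ack=318 B_seq=523 B_ack=113
After event 5: A_seq=280 A_ack=318 B_seq=523 B_ack=280
After event 6: A_seq=280 A_ack=318 B_seq=523 B_ack=280

280 318 523 280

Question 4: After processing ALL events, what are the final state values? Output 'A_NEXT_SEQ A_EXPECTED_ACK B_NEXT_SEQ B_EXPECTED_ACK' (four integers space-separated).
Answer: 447 318 523 447

Derivation:
After event 0: A_seq=113 A_ack=200 B_seq=200 B_ack=113
After event 1: A_seq=113 A_ack=318 B_seq=318 B_ack=113
After event 2: A_seq=113 A_ack=318 B_seq=360 B_ack=113
After event 3: A_seq=113 A_ack=318 B_seq=523 B_ack=113
After event 4: A_seq=113 A_ack=318 B_seq=523 B_ack=113
After event 5: A_seq=280 A_ack=318 B_seq=523 B_ack=280
After event 6: A_seq=280 A_ack=318 B_seq=523 B_ack=280
After event 7: A_seq=447 A_ack=318 B_seq=523 B_ack=447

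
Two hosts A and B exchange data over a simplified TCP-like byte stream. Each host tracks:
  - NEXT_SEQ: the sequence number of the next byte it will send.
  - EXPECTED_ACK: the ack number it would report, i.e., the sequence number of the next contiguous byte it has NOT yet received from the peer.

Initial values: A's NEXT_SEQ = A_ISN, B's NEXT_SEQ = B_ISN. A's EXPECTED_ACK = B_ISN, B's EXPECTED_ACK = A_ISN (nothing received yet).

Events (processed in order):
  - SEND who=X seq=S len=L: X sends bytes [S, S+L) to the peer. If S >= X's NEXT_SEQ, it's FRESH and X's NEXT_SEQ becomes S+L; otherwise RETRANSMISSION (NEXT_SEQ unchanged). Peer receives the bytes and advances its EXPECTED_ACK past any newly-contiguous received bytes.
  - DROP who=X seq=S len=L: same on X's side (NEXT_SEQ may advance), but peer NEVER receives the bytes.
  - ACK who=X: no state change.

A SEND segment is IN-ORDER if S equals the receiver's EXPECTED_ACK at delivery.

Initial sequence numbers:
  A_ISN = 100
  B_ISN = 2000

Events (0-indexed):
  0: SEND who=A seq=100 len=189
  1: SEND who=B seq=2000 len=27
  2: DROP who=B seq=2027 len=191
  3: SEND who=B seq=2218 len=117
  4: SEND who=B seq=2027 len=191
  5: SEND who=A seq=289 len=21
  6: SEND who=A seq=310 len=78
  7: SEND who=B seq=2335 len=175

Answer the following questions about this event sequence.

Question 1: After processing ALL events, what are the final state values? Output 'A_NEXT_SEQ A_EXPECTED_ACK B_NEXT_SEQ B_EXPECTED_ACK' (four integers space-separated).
After event 0: A_seq=289 A_ack=2000 B_seq=2000 B_ack=289
After event 1: A_seq=289 A_ack=2027 B_seq=2027 B_ack=289
After event 2: A_seq=289 A_ack=2027 B_seq=2218 B_ack=289
After event 3: A_seq=289 A_ack=2027 B_seq=2335 B_ack=289
After event 4: A_seq=289 A_ack=2335 B_seq=2335 B_ack=289
After event 5: A_seq=310 A_ack=2335 B_seq=2335 B_ack=310
After event 6: A_seq=388 A_ack=2335 B_seq=2335 B_ack=388
After event 7: A_seq=388 A_ack=2510 B_seq=2510 B_ack=388

Answer: 388 2510 2510 388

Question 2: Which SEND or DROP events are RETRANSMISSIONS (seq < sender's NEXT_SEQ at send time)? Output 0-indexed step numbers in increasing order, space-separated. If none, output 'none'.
Answer: 4

Derivation:
Step 0: SEND seq=100 -> fresh
Step 1: SEND seq=2000 -> fresh
Step 2: DROP seq=2027 -> fresh
Step 3: SEND seq=2218 -> fresh
Step 4: SEND seq=2027 -> retransmit
Step 5: SEND seq=289 -> fresh
Step 6: SEND seq=310 -> fresh
Step 7: SEND seq=2335 -> fresh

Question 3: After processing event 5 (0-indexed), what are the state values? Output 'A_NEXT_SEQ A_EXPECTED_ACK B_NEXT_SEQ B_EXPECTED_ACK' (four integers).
After event 0: A_seq=289 A_ack=2000 B_seq=2000 B_ack=289
After event 1: A_seq=289 A_ack=2027 B_seq=2027 B_ack=289
After event 2: A_seq=289 A_ack=2027 B_seq=2218 B_ack=289
After event 3: A_seq=289 A_ack=2027 B_seq=2335 B_ack=289
After event 4: A_seq=289 A_ack=2335 B_seq=2335 B_ack=289
After event 5: A_seq=310 A_ack=2335 B_seq=2335 B_ack=310

310 2335 2335 310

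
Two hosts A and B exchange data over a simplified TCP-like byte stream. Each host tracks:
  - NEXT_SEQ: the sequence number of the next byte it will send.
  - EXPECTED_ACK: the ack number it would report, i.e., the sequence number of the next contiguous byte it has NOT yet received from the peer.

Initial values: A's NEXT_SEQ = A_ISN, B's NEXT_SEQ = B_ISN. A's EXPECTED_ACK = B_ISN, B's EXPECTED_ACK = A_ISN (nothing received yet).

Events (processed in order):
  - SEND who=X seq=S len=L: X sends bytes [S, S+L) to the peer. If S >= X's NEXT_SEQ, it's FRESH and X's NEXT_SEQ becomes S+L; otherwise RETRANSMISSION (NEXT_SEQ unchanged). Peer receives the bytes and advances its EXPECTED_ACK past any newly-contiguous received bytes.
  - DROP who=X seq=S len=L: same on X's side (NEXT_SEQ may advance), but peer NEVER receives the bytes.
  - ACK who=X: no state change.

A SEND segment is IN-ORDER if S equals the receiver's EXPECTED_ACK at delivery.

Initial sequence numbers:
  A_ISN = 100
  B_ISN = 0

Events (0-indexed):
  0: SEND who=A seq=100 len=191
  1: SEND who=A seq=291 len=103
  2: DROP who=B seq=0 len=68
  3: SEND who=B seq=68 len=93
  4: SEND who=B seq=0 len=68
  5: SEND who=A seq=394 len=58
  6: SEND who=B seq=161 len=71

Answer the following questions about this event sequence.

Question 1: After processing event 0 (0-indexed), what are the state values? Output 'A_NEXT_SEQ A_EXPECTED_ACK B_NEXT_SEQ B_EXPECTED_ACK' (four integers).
After event 0: A_seq=291 A_ack=0 B_seq=0 B_ack=291

291 0 0 291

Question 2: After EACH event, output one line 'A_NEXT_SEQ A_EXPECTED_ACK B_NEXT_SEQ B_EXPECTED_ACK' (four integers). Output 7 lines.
291 0 0 291
394 0 0 394
394 0 68 394
394 0 161 394
394 161 161 394
452 161 161 452
452 232 232 452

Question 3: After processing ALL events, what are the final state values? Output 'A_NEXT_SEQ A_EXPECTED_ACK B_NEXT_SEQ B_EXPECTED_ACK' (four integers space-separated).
After event 0: A_seq=291 A_ack=0 B_seq=0 B_ack=291
After event 1: A_seq=394 A_ack=0 B_seq=0 B_ack=394
After event 2: A_seq=394 A_ack=0 B_seq=68 B_ack=394
After event 3: A_seq=394 A_ack=0 B_seq=161 B_ack=394
After event 4: A_seq=394 A_ack=161 B_seq=161 B_ack=394
After event 5: A_seq=452 A_ack=161 B_seq=161 B_ack=452
After event 6: A_seq=452 A_ack=232 B_seq=232 B_ack=452

Answer: 452 232 232 452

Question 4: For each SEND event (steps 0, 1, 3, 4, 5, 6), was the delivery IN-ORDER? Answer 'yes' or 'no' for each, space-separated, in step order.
Step 0: SEND seq=100 -> in-order
Step 1: SEND seq=291 -> in-order
Step 3: SEND seq=68 -> out-of-order
Step 4: SEND seq=0 -> in-order
Step 5: SEND seq=394 -> in-order
Step 6: SEND seq=161 -> in-order

Answer: yes yes no yes yes yes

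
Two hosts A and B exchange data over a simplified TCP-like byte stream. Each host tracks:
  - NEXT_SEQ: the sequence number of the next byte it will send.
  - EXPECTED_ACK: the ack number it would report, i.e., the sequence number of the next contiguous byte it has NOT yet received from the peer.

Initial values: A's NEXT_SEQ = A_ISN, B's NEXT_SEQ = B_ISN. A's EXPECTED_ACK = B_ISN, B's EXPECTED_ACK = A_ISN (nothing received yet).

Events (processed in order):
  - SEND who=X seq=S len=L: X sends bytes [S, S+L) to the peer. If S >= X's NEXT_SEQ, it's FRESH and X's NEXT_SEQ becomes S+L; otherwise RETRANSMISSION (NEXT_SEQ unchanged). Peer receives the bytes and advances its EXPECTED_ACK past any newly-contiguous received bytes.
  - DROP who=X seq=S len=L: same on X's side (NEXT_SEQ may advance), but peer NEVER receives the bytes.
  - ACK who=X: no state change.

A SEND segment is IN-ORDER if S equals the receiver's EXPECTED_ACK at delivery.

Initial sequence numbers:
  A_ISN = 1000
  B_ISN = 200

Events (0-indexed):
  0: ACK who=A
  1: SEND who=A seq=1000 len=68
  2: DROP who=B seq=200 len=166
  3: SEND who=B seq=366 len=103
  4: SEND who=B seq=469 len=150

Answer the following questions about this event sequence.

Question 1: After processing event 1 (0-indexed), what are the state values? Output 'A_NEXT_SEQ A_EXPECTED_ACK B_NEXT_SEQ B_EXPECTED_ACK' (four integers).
After event 0: A_seq=1000 A_ack=200 B_seq=200 B_ack=1000
After event 1: A_seq=1068 A_ack=200 B_seq=200 B_ack=1068

1068 200 200 1068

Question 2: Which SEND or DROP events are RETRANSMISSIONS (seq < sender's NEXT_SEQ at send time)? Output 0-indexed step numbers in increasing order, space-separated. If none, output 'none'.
Step 1: SEND seq=1000 -> fresh
Step 2: DROP seq=200 -> fresh
Step 3: SEND seq=366 -> fresh
Step 4: SEND seq=469 -> fresh

Answer: none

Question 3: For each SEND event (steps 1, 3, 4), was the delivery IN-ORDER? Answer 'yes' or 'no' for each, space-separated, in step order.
Answer: yes no no

Derivation:
Step 1: SEND seq=1000 -> in-order
Step 3: SEND seq=366 -> out-of-order
Step 4: SEND seq=469 -> out-of-order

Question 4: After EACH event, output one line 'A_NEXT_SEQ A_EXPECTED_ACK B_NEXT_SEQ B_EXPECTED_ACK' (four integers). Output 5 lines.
1000 200 200 1000
1068 200 200 1068
1068 200 366 1068
1068 200 469 1068
1068 200 619 1068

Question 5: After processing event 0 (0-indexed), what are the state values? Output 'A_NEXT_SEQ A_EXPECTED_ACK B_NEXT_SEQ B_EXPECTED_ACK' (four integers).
After event 0: A_seq=1000 A_ack=200 B_seq=200 B_ack=1000

1000 200 200 1000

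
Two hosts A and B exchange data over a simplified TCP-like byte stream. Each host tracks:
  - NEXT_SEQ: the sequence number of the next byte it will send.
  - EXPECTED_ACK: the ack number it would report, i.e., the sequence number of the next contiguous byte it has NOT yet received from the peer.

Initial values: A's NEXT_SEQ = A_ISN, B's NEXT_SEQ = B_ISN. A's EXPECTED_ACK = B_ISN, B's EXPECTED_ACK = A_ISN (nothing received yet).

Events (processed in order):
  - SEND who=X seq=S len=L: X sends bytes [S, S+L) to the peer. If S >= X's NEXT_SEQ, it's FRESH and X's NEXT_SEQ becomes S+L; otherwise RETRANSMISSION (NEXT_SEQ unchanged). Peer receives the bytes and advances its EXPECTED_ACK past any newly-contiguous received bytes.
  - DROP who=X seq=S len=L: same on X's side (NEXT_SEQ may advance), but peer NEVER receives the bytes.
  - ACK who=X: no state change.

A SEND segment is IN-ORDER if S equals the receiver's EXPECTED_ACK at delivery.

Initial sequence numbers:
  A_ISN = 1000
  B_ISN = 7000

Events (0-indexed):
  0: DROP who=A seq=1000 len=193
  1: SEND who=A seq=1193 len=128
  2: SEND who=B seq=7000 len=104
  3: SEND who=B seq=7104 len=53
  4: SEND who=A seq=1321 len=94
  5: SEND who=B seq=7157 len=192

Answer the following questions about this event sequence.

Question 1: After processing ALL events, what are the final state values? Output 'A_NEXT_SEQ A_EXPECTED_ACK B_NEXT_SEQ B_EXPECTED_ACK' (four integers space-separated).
Answer: 1415 7349 7349 1000

Derivation:
After event 0: A_seq=1193 A_ack=7000 B_seq=7000 B_ack=1000
After event 1: A_seq=1321 A_ack=7000 B_seq=7000 B_ack=1000
After event 2: A_seq=1321 A_ack=7104 B_seq=7104 B_ack=1000
After event 3: A_seq=1321 A_ack=7157 B_seq=7157 B_ack=1000
After event 4: A_seq=1415 A_ack=7157 B_seq=7157 B_ack=1000
After event 5: A_seq=1415 A_ack=7349 B_seq=7349 B_ack=1000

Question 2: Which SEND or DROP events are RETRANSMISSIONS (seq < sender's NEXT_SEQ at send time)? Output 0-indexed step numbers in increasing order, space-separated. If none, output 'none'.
Answer: none

Derivation:
Step 0: DROP seq=1000 -> fresh
Step 1: SEND seq=1193 -> fresh
Step 2: SEND seq=7000 -> fresh
Step 3: SEND seq=7104 -> fresh
Step 4: SEND seq=1321 -> fresh
Step 5: SEND seq=7157 -> fresh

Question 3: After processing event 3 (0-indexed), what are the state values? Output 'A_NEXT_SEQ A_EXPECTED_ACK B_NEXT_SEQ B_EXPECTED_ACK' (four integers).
After event 0: A_seq=1193 A_ack=7000 B_seq=7000 B_ack=1000
After event 1: A_seq=1321 A_ack=7000 B_seq=7000 B_ack=1000
After event 2: A_seq=1321 A_ack=7104 B_seq=7104 B_ack=1000
After event 3: A_seq=1321 A_ack=7157 B_seq=7157 B_ack=1000

1321 7157 7157 1000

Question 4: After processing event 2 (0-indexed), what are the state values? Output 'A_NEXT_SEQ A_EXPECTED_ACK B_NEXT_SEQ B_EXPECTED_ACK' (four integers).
After event 0: A_seq=1193 A_ack=7000 B_seq=7000 B_ack=1000
After event 1: A_seq=1321 A_ack=7000 B_seq=7000 B_ack=1000
After event 2: A_seq=1321 A_ack=7104 B_seq=7104 B_ack=1000

1321 7104 7104 1000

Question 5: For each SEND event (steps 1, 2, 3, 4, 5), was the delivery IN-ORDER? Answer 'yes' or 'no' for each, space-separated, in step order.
Step 1: SEND seq=1193 -> out-of-order
Step 2: SEND seq=7000 -> in-order
Step 3: SEND seq=7104 -> in-order
Step 4: SEND seq=1321 -> out-of-order
Step 5: SEND seq=7157 -> in-order

Answer: no yes yes no yes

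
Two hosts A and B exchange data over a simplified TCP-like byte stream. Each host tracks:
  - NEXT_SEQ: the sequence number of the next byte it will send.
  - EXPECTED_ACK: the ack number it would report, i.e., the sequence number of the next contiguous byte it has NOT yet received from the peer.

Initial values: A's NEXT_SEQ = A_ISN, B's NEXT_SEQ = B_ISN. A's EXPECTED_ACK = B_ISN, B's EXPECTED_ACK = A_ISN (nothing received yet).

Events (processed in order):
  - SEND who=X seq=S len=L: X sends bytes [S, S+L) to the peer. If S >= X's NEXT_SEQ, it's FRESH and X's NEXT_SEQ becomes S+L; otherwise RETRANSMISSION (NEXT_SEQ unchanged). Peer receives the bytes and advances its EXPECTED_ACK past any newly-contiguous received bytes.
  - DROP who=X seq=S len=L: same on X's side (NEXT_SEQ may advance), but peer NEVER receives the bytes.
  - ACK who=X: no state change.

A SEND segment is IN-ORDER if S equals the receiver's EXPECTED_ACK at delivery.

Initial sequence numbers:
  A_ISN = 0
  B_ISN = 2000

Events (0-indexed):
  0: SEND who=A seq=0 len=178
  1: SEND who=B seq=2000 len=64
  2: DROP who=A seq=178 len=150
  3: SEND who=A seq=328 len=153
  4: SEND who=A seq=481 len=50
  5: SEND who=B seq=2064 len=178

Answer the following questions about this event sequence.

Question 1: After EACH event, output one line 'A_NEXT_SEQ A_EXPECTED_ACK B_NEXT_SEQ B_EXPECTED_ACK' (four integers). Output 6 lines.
178 2000 2000 178
178 2064 2064 178
328 2064 2064 178
481 2064 2064 178
531 2064 2064 178
531 2242 2242 178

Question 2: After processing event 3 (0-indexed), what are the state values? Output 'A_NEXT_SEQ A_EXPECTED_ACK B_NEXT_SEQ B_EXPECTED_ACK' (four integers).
After event 0: A_seq=178 A_ack=2000 B_seq=2000 B_ack=178
After event 1: A_seq=178 A_ack=2064 B_seq=2064 B_ack=178
After event 2: A_seq=328 A_ack=2064 B_seq=2064 B_ack=178
After event 3: A_seq=481 A_ack=2064 B_seq=2064 B_ack=178

481 2064 2064 178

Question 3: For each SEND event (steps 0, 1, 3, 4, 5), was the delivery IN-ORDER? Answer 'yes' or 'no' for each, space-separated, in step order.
Answer: yes yes no no yes

Derivation:
Step 0: SEND seq=0 -> in-order
Step 1: SEND seq=2000 -> in-order
Step 3: SEND seq=328 -> out-of-order
Step 4: SEND seq=481 -> out-of-order
Step 5: SEND seq=2064 -> in-order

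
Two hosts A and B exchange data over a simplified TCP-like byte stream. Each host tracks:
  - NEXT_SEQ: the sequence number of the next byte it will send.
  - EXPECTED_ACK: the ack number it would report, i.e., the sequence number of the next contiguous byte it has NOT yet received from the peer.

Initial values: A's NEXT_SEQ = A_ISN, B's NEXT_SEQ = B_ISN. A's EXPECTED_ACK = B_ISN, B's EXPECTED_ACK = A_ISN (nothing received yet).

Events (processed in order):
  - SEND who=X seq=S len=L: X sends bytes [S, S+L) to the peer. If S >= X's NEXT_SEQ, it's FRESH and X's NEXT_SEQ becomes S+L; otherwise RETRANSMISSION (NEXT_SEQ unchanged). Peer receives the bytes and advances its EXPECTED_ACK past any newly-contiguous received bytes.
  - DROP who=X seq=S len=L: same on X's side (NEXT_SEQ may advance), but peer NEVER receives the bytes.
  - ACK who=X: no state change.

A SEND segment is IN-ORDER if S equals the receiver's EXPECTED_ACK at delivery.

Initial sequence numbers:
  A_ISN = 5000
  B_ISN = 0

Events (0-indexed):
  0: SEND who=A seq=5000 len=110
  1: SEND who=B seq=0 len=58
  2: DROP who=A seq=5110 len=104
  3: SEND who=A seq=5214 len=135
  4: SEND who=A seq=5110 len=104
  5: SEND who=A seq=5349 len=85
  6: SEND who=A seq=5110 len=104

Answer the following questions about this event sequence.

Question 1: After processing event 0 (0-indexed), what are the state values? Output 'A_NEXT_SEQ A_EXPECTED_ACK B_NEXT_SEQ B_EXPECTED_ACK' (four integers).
After event 0: A_seq=5110 A_ack=0 B_seq=0 B_ack=5110

5110 0 0 5110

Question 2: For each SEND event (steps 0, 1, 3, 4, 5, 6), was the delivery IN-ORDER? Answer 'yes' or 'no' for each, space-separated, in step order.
Step 0: SEND seq=5000 -> in-order
Step 1: SEND seq=0 -> in-order
Step 3: SEND seq=5214 -> out-of-order
Step 4: SEND seq=5110 -> in-order
Step 5: SEND seq=5349 -> in-order
Step 6: SEND seq=5110 -> out-of-order

Answer: yes yes no yes yes no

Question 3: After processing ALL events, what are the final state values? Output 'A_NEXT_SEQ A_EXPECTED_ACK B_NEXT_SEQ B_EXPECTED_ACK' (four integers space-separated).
After event 0: A_seq=5110 A_ack=0 B_seq=0 B_ack=5110
After event 1: A_seq=5110 A_ack=58 B_seq=58 B_ack=5110
After event 2: A_seq=5214 A_ack=58 B_seq=58 B_ack=5110
After event 3: A_seq=5349 A_ack=58 B_seq=58 B_ack=5110
After event 4: A_seq=5349 A_ack=58 B_seq=58 B_ack=5349
After event 5: A_seq=5434 A_ack=58 B_seq=58 B_ack=5434
After event 6: A_seq=5434 A_ack=58 B_seq=58 B_ack=5434

Answer: 5434 58 58 5434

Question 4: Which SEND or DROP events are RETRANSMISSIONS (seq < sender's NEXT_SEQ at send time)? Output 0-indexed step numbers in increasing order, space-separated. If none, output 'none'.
Answer: 4 6

Derivation:
Step 0: SEND seq=5000 -> fresh
Step 1: SEND seq=0 -> fresh
Step 2: DROP seq=5110 -> fresh
Step 3: SEND seq=5214 -> fresh
Step 4: SEND seq=5110 -> retransmit
Step 5: SEND seq=5349 -> fresh
Step 6: SEND seq=5110 -> retransmit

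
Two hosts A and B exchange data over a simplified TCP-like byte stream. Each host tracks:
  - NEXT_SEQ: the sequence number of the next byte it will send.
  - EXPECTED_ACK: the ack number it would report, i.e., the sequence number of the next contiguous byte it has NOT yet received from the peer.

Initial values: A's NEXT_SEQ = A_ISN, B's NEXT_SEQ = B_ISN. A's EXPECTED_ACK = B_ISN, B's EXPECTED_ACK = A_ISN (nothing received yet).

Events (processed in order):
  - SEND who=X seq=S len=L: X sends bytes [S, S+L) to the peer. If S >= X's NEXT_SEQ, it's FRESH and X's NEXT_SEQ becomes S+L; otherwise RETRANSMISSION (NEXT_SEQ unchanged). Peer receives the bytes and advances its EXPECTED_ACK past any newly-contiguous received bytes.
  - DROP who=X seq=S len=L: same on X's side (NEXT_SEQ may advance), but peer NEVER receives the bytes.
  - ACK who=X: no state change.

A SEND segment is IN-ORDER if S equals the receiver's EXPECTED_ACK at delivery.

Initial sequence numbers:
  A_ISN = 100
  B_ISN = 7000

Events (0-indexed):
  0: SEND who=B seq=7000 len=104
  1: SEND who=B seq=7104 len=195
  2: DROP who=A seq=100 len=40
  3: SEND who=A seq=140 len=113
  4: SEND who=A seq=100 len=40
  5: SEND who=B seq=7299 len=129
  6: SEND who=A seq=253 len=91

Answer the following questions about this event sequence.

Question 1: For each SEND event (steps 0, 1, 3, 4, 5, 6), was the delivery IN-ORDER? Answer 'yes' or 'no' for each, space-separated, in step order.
Answer: yes yes no yes yes yes

Derivation:
Step 0: SEND seq=7000 -> in-order
Step 1: SEND seq=7104 -> in-order
Step 3: SEND seq=140 -> out-of-order
Step 4: SEND seq=100 -> in-order
Step 5: SEND seq=7299 -> in-order
Step 6: SEND seq=253 -> in-order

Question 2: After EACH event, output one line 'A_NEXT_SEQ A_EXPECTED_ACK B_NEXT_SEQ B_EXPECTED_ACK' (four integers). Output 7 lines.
100 7104 7104 100
100 7299 7299 100
140 7299 7299 100
253 7299 7299 100
253 7299 7299 253
253 7428 7428 253
344 7428 7428 344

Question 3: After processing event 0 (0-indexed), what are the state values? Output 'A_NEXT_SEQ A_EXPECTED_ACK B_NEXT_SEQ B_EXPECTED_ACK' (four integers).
After event 0: A_seq=100 A_ack=7104 B_seq=7104 B_ack=100

100 7104 7104 100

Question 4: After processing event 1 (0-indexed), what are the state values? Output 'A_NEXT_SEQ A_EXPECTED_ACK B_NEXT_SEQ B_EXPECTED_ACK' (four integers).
After event 0: A_seq=100 A_ack=7104 B_seq=7104 B_ack=100
After event 1: A_seq=100 A_ack=7299 B_seq=7299 B_ack=100

100 7299 7299 100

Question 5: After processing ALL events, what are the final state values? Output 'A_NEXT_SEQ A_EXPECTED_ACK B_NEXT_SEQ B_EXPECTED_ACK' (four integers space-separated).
Answer: 344 7428 7428 344

Derivation:
After event 0: A_seq=100 A_ack=7104 B_seq=7104 B_ack=100
After event 1: A_seq=100 A_ack=7299 B_seq=7299 B_ack=100
After event 2: A_seq=140 A_ack=7299 B_seq=7299 B_ack=100
After event 3: A_seq=253 A_ack=7299 B_seq=7299 B_ack=100
After event 4: A_seq=253 A_ack=7299 B_seq=7299 B_ack=253
After event 5: A_seq=253 A_ack=7428 B_seq=7428 B_ack=253
After event 6: A_seq=344 A_ack=7428 B_seq=7428 B_ack=344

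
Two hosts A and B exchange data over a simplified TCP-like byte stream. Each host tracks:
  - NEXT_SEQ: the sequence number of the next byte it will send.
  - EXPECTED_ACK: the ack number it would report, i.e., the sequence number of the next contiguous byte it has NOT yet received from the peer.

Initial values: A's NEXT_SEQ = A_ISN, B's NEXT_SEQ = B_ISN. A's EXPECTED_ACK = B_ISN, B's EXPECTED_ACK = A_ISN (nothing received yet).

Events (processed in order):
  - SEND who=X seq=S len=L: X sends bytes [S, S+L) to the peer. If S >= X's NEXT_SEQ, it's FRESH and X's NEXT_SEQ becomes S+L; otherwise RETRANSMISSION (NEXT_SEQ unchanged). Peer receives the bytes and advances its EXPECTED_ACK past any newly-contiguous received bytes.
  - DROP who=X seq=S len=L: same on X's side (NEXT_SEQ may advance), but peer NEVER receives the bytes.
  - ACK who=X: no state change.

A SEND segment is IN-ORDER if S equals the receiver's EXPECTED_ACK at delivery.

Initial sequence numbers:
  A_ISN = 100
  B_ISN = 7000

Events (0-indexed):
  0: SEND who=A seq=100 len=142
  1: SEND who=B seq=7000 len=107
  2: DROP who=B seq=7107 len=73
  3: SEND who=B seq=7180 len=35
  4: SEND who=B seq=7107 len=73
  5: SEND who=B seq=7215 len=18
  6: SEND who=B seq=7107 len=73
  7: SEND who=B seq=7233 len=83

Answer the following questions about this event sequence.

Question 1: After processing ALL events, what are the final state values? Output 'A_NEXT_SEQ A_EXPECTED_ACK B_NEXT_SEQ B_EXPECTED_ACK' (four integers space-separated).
After event 0: A_seq=242 A_ack=7000 B_seq=7000 B_ack=242
After event 1: A_seq=242 A_ack=7107 B_seq=7107 B_ack=242
After event 2: A_seq=242 A_ack=7107 B_seq=7180 B_ack=242
After event 3: A_seq=242 A_ack=7107 B_seq=7215 B_ack=242
After event 4: A_seq=242 A_ack=7215 B_seq=7215 B_ack=242
After event 5: A_seq=242 A_ack=7233 B_seq=7233 B_ack=242
After event 6: A_seq=242 A_ack=7233 B_seq=7233 B_ack=242
After event 7: A_seq=242 A_ack=7316 B_seq=7316 B_ack=242

Answer: 242 7316 7316 242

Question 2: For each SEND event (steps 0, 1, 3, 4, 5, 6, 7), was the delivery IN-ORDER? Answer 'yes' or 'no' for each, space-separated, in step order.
Answer: yes yes no yes yes no yes

Derivation:
Step 0: SEND seq=100 -> in-order
Step 1: SEND seq=7000 -> in-order
Step 3: SEND seq=7180 -> out-of-order
Step 4: SEND seq=7107 -> in-order
Step 5: SEND seq=7215 -> in-order
Step 6: SEND seq=7107 -> out-of-order
Step 7: SEND seq=7233 -> in-order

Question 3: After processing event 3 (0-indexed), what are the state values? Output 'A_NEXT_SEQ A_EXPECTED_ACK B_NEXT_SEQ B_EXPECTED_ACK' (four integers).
After event 0: A_seq=242 A_ack=7000 B_seq=7000 B_ack=242
After event 1: A_seq=242 A_ack=7107 B_seq=7107 B_ack=242
After event 2: A_seq=242 A_ack=7107 B_seq=7180 B_ack=242
After event 3: A_seq=242 A_ack=7107 B_seq=7215 B_ack=242

242 7107 7215 242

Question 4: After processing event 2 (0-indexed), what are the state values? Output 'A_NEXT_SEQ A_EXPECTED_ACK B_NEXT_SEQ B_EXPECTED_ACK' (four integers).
After event 0: A_seq=242 A_ack=7000 B_seq=7000 B_ack=242
After event 1: A_seq=242 A_ack=7107 B_seq=7107 B_ack=242
After event 2: A_seq=242 A_ack=7107 B_seq=7180 B_ack=242

242 7107 7180 242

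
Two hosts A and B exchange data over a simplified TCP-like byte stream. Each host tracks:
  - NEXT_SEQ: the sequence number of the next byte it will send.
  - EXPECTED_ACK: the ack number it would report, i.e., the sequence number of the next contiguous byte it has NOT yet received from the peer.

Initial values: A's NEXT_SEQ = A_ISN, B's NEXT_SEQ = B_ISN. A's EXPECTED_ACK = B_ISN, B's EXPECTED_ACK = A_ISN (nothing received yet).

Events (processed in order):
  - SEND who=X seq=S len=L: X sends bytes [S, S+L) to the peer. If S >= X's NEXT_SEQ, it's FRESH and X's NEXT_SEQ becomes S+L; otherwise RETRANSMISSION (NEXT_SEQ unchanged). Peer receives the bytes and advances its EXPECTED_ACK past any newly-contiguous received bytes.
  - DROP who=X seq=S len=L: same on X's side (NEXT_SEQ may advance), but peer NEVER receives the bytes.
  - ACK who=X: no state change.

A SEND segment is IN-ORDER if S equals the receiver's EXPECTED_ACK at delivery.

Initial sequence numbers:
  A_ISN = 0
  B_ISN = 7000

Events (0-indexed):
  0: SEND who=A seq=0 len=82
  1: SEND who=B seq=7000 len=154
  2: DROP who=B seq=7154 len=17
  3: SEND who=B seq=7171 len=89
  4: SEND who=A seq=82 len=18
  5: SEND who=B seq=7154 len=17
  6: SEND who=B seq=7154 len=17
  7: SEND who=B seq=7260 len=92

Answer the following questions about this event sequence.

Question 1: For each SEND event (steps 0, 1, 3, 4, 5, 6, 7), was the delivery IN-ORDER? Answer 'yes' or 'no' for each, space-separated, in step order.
Answer: yes yes no yes yes no yes

Derivation:
Step 0: SEND seq=0 -> in-order
Step 1: SEND seq=7000 -> in-order
Step 3: SEND seq=7171 -> out-of-order
Step 4: SEND seq=82 -> in-order
Step 5: SEND seq=7154 -> in-order
Step 6: SEND seq=7154 -> out-of-order
Step 7: SEND seq=7260 -> in-order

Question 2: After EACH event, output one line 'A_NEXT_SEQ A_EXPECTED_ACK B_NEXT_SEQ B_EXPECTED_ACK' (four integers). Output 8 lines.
82 7000 7000 82
82 7154 7154 82
82 7154 7171 82
82 7154 7260 82
100 7154 7260 100
100 7260 7260 100
100 7260 7260 100
100 7352 7352 100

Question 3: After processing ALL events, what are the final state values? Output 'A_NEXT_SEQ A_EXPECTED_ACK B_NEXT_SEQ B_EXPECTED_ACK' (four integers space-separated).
Answer: 100 7352 7352 100

Derivation:
After event 0: A_seq=82 A_ack=7000 B_seq=7000 B_ack=82
After event 1: A_seq=82 A_ack=7154 B_seq=7154 B_ack=82
After event 2: A_seq=82 A_ack=7154 B_seq=7171 B_ack=82
After event 3: A_seq=82 A_ack=7154 B_seq=7260 B_ack=82
After event 4: A_seq=100 A_ack=7154 B_seq=7260 B_ack=100
After event 5: A_seq=100 A_ack=7260 B_seq=7260 B_ack=100
After event 6: A_seq=100 A_ack=7260 B_seq=7260 B_ack=100
After event 7: A_seq=100 A_ack=7352 B_seq=7352 B_ack=100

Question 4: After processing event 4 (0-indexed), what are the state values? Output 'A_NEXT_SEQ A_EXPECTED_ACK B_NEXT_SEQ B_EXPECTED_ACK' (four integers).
After event 0: A_seq=82 A_ack=7000 B_seq=7000 B_ack=82
After event 1: A_seq=82 A_ack=7154 B_seq=7154 B_ack=82
After event 2: A_seq=82 A_ack=7154 B_seq=7171 B_ack=82
After event 3: A_seq=82 A_ack=7154 B_seq=7260 B_ack=82
After event 4: A_seq=100 A_ack=7154 B_seq=7260 B_ack=100

100 7154 7260 100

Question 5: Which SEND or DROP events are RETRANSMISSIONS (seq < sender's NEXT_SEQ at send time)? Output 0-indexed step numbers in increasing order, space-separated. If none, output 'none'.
Step 0: SEND seq=0 -> fresh
Step 1: SEND seq=7000 -> fresh
Step 2: DROP seq=7154 -> fresh
Step 3: SEND seq=7171 -> fresh
Step 4: SEND seq=82 -> fresh
Step 5: SEND seq=7154 -> retransmit
Step 6: SEND seq=7154 -> retransmit
Step 7: SEND seq=7260 -> fresh

Answer: 5 6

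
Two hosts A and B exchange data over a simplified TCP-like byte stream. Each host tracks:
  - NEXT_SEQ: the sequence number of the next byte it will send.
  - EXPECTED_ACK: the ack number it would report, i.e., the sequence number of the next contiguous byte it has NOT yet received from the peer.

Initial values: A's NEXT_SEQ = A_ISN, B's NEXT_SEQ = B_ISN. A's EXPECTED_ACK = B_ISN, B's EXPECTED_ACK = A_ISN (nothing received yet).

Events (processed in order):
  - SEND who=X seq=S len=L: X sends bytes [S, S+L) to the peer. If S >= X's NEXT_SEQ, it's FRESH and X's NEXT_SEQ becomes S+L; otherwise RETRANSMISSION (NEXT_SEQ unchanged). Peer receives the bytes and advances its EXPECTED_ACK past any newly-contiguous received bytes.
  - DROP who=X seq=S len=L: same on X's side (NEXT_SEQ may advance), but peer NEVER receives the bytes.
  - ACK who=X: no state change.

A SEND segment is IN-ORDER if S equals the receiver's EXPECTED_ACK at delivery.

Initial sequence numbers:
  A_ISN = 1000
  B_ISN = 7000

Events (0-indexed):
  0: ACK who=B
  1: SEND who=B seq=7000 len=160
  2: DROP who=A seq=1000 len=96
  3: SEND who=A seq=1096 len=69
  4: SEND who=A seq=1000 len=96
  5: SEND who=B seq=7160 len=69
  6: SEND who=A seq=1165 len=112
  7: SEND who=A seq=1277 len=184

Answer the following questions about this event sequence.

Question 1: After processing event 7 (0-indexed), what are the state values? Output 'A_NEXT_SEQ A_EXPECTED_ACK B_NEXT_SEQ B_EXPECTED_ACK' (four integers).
After event 0: A_seq=1000 A_ack=7000 B_seq=7000 B_ack=1000
After event 1: A_seq=1000 A_ack=7160 B_seq=7160 B_ack=1000
After event 2: A_seq=1096 A_ack=7160 B_seq=7160 B_ack=1000
After event 3: A_seq=1165 A_ack=7160 B_seq=7160 B_ack=1000
After event 4: A_seq=1165 A_ack=7160 B_seq=7160 B_ack=1165
After event 5: A_seq=1165 A_ack=7229 B_seq=7229 B_ack=1165
After event 6: A_seq=1277 A_ack=7229 B_seq=7229 B_ack=1277
After event 7: A_seq=1461 A_ack=7229 B_seq=7229 B_ack=1461

1461 7229 7229 1461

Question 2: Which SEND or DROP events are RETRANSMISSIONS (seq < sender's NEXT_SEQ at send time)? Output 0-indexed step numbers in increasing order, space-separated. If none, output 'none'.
Step 1: SEND seq=7000 -> fresh
Step 2: DROP seq=1000 -> fresh
Step 3: SEND seq=1096 -> fresh
Step 4: SEND seq=1000 -> retransmit
Step 5: SEND seq=7160 -> fresh
Step 6: SEND seq=1165 -> fresh
Step 7: SEND seq=1277 -> fresh

Answer: 4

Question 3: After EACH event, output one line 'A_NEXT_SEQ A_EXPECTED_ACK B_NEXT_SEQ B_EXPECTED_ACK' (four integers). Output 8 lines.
1000 7000 7000 1000
1000 7160 7160 1000
1096 7160 7160 1000
1165 7160 7160 1000
1165 7160 7160 1165
1165 7229 7229 1165
1277 7229 7229 1277
1461 7229 7229 1461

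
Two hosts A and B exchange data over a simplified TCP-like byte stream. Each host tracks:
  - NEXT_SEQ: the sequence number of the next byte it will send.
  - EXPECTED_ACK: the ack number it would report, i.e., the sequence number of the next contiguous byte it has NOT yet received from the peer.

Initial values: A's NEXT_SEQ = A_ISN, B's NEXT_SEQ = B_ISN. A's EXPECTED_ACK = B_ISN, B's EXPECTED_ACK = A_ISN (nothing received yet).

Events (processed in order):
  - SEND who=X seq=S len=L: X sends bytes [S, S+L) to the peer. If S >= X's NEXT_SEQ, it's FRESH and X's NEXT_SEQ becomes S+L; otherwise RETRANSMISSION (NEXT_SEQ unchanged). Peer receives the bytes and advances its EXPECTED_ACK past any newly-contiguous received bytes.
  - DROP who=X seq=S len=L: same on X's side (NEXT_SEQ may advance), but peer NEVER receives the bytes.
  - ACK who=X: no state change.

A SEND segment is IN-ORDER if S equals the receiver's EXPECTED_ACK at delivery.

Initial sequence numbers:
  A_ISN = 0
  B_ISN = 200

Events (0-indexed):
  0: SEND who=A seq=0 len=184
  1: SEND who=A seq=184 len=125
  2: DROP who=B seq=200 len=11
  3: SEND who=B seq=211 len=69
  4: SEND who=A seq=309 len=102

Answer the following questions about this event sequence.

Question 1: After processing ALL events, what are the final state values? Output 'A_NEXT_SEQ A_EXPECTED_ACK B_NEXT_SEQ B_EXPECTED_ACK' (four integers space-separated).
Answer: 411 200 280 411

Derivation:
After event 0: A_seq=184 A_ack=200 B_seq=200 B_ack=184
After event 1: A_seq=309 A_ack=200 B_seq=200 B_ack=309
After event 2: A_seq=309 A_ack=200 B_seq=211 B_ack=309
After event 3: A_seq=309 A_ack=200 B_seq=280 B_ack=309
After event 4: A_seq=411 A_ack=200 B_seq=280 B_ack=411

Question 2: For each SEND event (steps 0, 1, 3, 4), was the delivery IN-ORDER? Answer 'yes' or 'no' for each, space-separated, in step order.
Answer: yes yes no yes

Derivation:
Step 0: SEND seq=0 -> in-order
Step 1: SEND seq=184 -> in-order
Step 3: SEND seq=211 -> out-of-order
Step 4: SEND seq=309 -> in-order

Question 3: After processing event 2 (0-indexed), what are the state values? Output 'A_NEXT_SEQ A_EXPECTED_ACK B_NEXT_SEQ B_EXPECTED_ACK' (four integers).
After event 0: A_seq=184 A_ack=200 B_seq=200 B_ack=184
After event 1: A_seq=309 A_ack=200 B_seq=200 B_ack=309
After event 2: A_seq=309 A_ack=200 B_seq=211 B_ack=309

309 200 211 309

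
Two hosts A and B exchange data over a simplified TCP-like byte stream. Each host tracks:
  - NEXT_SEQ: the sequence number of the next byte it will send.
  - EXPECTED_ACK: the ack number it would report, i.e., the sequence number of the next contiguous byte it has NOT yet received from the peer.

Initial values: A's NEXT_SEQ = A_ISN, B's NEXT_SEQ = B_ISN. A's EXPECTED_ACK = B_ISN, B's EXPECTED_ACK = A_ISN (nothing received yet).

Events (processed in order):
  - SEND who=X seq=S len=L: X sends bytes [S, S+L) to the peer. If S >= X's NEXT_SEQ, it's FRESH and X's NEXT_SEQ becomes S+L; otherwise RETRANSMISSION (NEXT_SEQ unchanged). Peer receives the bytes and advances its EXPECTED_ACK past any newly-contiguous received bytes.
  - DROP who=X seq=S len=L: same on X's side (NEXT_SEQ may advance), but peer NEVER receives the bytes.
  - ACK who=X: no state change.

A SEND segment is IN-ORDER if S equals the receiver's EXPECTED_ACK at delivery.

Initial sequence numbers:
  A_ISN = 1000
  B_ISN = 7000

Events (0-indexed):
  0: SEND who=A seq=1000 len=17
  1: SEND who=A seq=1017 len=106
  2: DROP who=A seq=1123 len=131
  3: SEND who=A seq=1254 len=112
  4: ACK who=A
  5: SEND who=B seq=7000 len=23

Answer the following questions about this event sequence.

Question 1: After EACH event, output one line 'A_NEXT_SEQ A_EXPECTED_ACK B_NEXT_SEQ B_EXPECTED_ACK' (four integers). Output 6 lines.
1017 7000 7000 1017
1123 7000 7000 1123
1254 7000 7000 1123
1366 7000 7000 1123
1366 7000 7000 1123
1366 7023 7023 1123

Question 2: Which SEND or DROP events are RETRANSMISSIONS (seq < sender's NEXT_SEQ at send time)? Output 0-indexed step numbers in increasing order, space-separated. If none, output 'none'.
Answer: none

Derivation:
Step 0: SEND seq=1000 -> fresh
Step 1: SEND seq=1017 -> fresh
Step 2: DROP seq=1123 -> fresh
Step 3: SEND seq=1254 -> fresh
Step 5: SEND seq=7000 -> fresh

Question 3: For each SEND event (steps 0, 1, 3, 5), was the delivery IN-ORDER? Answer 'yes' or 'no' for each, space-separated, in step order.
Answer: yes yes no yes

Derivation:
Step 0: SEND seq=1000 -> in-order
Step 1: SEND seq=1017 -> in-order
Step 3: SEND seq=1254 -> out-of-order
Step 5: SEND seq=7000 -> in-order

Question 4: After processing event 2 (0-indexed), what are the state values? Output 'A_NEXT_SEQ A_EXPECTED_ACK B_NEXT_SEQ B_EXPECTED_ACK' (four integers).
After event 0: A_seq=1017 A_ack=7000 B_seq=7000 B_ack=1017
After event 1: A_seq=1123 A_ack=7000 B_seq=7000 B_ack=1123
After event 2: A_seq=1254 A_ack=7000 B_seq=7000 B_ack=1123

1254 7000 7000 1123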